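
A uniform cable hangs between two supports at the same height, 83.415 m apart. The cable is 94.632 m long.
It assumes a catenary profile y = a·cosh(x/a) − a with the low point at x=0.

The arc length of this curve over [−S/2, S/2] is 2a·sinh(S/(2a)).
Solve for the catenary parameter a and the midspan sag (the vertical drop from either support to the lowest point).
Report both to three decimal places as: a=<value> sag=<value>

a=47.341 sag=19.591

seed: a₀ = √(S³/(24(L−S))) = √(83.415³/(24·11.217)) = 46.432520
iter 1: u=0.898239  f(a)=+4.613e-01  f'(a)=-5.233e-01  a ← 46.432520 − (+4.613e-01/-5.233e-01) = 47.314089
iter 2: u=0.881503  f(a)=+1.347e-02  f'(a)=-4.931e-01  a ← 47.314089 − (+1.347e-02/-4.931e-01) = 47.341395
iter 3: u=0.880994  f(a)=+1.224e-05  f'(a)=-4.922e-01  a ← 47.341395 − (+1.224e-05/-4.922e-01) = 47.341419
iter 4: u=0.880994  f(a)=+1.013e-11  f'(a)=-4.922e-01  a ← 47.341419 − (+1.013e-11/-4.922e-01) = 47.341419
converged: |Δa| < 1e-12 after 4 iterations
sag = a·(cosh(S/(2a)) − 1) = 47.341419·(cosh(0.880994) − 1) = 19.591486
T_max/T_min = cosh(S/(2a)) = 1.413834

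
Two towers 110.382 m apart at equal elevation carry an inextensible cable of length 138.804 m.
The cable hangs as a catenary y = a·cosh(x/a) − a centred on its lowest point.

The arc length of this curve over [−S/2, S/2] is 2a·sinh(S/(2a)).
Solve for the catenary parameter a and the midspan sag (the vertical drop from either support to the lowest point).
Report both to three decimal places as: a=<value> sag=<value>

seed: a₀ = √(S³/(24(L−S))) = √(110.382³/(24·28.422)) = 44.403218
iter 1: u=1.242950  f(a)=+2.278e+00  f'(a)=-1.489e+00  a ← 44.403218 − (+2.278e+00/-1.489e+00) = 45.932920
iter 2: u=1.201557  f(a)=+1.230e-01  f'(a)=-1.332e+00  a ← 45.932920 − (+1.230e-01/-1.332e+00) = 46.025251
iter 3: u=1.199146  f(a)=+4.040e-04  f'(a)=-1.324e+00  a ← 46.025251 − (+4.040e-04/-1.324e+00) = 46.025556
iter 4: u=1.199138  f(a)=+4.390e-09  f'(a)=-1.324e+00  a ← 46.025556 − (+4.390e-09/-1.324e+00) = 46.025556
iter 5: u=1.199138  f(a)=+5.684e-14  f'(a)=-1.324e+00  a ← 46.025556 − (+5.684e-14/-1.324e+00) = 46.025556
converged: |Δa| < 1e-12 after 5 iterations
sag = a·(cosh(S/(2a)) − 1) = 46.025556·(cosh(1.199138) − 1) = 37.251028
T_max/T_min = cosh(S/(2a)) = 1.809355

a=46.026 sag=37.251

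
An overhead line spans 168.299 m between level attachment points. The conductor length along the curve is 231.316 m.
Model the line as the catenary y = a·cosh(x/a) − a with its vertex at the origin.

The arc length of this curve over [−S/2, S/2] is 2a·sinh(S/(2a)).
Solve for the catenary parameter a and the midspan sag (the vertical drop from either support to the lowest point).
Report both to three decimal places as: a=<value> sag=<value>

seed: a₀ = √(S³/(24(L−S))) = √(168.299³/(24·63.017)) = 56.141992
iter 1: u=1.498869  f(a)=+7.469e+00  f'(a)=-2.791e+00  a ← 56.141992 − (+7.469e+00/-2.791e+00) = 58.817814
iter 2: u=1.430680  f(a)=+5.672e-01  f'(a)=-2.382e+00  a ← 58.817814 − (+5.672e-01/-2.382e+00) = 59.055919
iter 3: u=1.424912  f(a)=+3.865e-03  f'(a)=-2.350e+00  a ← 59.055919 − (+3.865e-03/-2.350e+00) = 59.057564
iter 4: u=1.424873  f(a)=+1.822e-07  f'(a)=-2.350e+00  a ← 59.057564 − (+1.822e-07/-2.350e+00) = 59.057564
iter 5: u=1.424873  f(a)=+0.000e+00  f'(a)=-2.350e+00  a ← 59.057564 − (+0.000e+00/-2.350e+00) = 59.057564
converged: |Δa| < 1e-12 after 5 iterations
sag = a·(cosh(S/(2a)) − 1) = 59.057564·(cosh(1.424873) − 1) = 70.806091
T_max/T_min = cosh(S/(2a)) = 2.198933

a=59.058 sag=70.806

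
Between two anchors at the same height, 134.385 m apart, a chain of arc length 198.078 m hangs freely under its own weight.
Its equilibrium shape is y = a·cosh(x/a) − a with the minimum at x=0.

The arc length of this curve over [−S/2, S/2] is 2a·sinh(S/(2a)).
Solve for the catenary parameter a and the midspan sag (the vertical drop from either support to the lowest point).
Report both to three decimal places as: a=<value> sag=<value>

a=42.416 sag=65.323

seed: a₀ = √(S³/(24(L−S))) = √(134.385³/(24·63.693)) = 39.845082
iter 1: u=1.686344  f(a)=+9.694e+00  f'(a)=-4.204e+00  a ← 39.845082 − (+9.694e+00/-4.204e+00) = 42.151326
iter 2: u=1.594078  f(a)=+9.054e-01  f'(a)=-3.452e+00  a ← 42.151326 − (+9.054e-01/-3.452e+00) = 42.413612
iter 3: u=1.584220  f(a)=+9.694e-03  f'(a)=-3.378e+00  a ← 42.413612 − (+9.694e-03/-3.378e+00) = 42.416481
iter 4: u=1.584113  f(a)=+1.138e-06  f'(a)=-3.378e+00  a ← 42.416481 − (+1.138e-06/-3.378e+00) = 42.416482
iter 5: u=1.584113  f(a)=+0.000e+00  f'(a)=-3.378e+00  a ← 42.416482 − (+0.000e+00/-3.378e+00) = 42.416482
converged: |Δa| < 1e-12 after 5 iterations
sag = a·(cosh(S/(2a)) − 1) = 42.416482·(cosh(1.584113) − 1) = 65.323397
T_max/T_min = cosh(S/(2a)) = 2.540048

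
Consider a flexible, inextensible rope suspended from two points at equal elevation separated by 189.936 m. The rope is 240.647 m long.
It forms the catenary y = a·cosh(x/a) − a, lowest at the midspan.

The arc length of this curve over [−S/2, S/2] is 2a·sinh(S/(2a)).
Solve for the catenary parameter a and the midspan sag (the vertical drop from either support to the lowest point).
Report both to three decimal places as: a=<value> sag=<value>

seed: a₀ = √(S³/(24(L−S))) = √(189.936³/(24·50.711)) = 75.033330
iter 1: u=1.265678  f(a)=+4.220e+00  f'(a)=-1.581e+00  a ← 75.033330 − (+4.220e+00/-1.581e+00) = 77.702685
iter 2: u=1.222197  f(a)=+2.357e-01  f'(a)=-1.409e+00  a ← 77.702685 − (+2.357e-01/-1.409e+00) = 77.869953
iter 3: u=1.219572  f(a)=+8.310e-04  f'(a)=-1.399e+00  a ← 77.869953 − (+8.310e-04/-1.399e+00) = 77.870547
iter 4: u=1.219563  f(a)=+1.041e-08  f'(a)=-1.399e+00  a ← 77.870547 − (+1.041e-08/-1.399e+00) = 77.870547
iter 5: u=1.219563  f(a)=-2.842e-14  f'(a)=-1.399e+00  a ← 77.870547 − (-2.842e-14/-1.399e+00) = 77.870547
converged: |Δa| < 1e-12 after 5 iterations
sag = a·(cosh(S/(2a)) − 1) = 77.870547·(cosh(1.219563) − 1) = 65.452748
T_max/T_min = cosh(S/(2a)) = 1.840533

a=77.871 sag=65.453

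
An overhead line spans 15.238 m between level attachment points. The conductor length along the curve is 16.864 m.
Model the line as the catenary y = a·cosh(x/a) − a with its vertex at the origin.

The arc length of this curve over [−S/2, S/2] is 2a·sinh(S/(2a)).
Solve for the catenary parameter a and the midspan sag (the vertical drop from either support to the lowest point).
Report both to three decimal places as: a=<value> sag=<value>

a=9.671 sag=3.160

seed: a₀ = √(S³/(24(L−S))) = √(15.238³/(24·1.626)) = 9.521954
iter 1: u=0.800151  f(a)=+5.285e-02  f'(a)=-3.639e-01  a ← 9.521954 − (+5.285e-02/-3.639e-01) = 9.667192
iter 2: u=0.788130  f(a)=+1.234e-03  f'(a)=-3.471e-01  a ← 9.667192 − (+1.234e-03/-3.471e-01) = 9.670746
iter 3: u=0.787840  f(a)=+7.075e-07  f'(a)=-3.467e-01  a ← 9.670746 − (+7.075e-07/-3.467e-01) = 9.670748
iter 4: u=0.787840  f(a)=+2.345e-13  f'(a)=-3.467e-01  a ← 9.670748 − (+2.345e-13/-3.467e-01) = 9.670748
converged: |Δa| < 1e-12 after 4 iterations
sag = a·(cosh(S/(2a)) − 1) = 9.670748·(cosh(0.787840) − 1) = 3.159762
T_max/T_min = cosh(S/(2a)) = 1.326734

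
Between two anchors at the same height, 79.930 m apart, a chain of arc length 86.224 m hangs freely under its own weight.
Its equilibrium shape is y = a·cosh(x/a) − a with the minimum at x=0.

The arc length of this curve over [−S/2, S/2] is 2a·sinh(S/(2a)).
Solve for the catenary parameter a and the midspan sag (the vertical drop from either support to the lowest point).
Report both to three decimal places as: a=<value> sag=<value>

a=58.817 sag=14.108

seed: a₀ = √(S³/(24(L−S))) = √(79.930³/(24·6.294)) = 58.142771
iter 1: u=0.687360  f(a)=+1.504e-01  f'(a)=-2.269e-01  a ← 58.142771 − (+1.504e-01/-2.269e-01) = 58.805463
iter 2: u=0.679614  f(a)=+2.609e-03  f'(a)=-2.191e-01  a ← 58.805463 − (+2.609e-03/-2.191e-01) = 58.817374
iter 3: u=0.679476  f(a)=+8.166e-07  f'(a)=-2.190e-01  a ← 58.817374 − (+8.166e-07/-2.190e-01) = 58.817378
iter 4: u=0.679476  f(a)=+8.527e-14  f'(a)=-2.190e-01  a ← 58.817378 − (+8.527e-14/-2.190e-01) = 58.817378
converged: |Δa| < 1e-12 after 4 iterations
sag = a·(cosh(S/(2a)) − 1) = 58.817378·(cosh(0.679476) − 1) = 14.108122
T_max/T_min = cosh(S/(2a)) = 1.239863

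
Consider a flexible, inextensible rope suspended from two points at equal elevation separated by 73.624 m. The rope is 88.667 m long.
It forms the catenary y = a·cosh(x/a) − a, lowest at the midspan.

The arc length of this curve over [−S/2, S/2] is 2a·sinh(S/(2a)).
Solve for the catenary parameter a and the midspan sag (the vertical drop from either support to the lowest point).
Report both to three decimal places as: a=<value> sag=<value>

a=34.222 sag=21.784

seed: a₀ = √(S³/(24(L−S))) = √(73.624³/(24·15.043)) = 33.247291
iter 1: u=1.107218  f(a)=+9.495e-01  f'(a)=-1.021e+00  a ← 33.247291 − (+9.495e-01/-1.021e+00) = 34.177388
iter 2: u=1.077086  f(a)=+4.130e-02  f'(a)=-9.338e-01  a ← 34.177388 − (+4.130e-02/-9.338e-01) = 34.221618
iter 3: u=1.075694  f(a)=+8.601e-05  f'(a)=-9.299e-01  a ← 34.221618 − (+8.601e-05/-9.299e-01) = 34.221710
iter 4: u=1.075691  f(a)=+3.748e-10  f'(a)=-9.299e-01  a ← 34.221710 − (+3.748e-10/-9.299e-01) = 34.221710
iter 5: u=1.075691  f(a)=+0.000e+00  f'(a)=-9.299e-01  a ← 34.221710 − (+0.000e+00/-9.299e-01) = 34.221710
converged: |Δa| < 1e-12 after 5 iterations
sag = a·(cosh(S/(2a)) − 1) = 34.221710·(cosh(1.075691) − 1) = 21.783510
T_max/T_min = cosh(S/(2a)) = 1.636541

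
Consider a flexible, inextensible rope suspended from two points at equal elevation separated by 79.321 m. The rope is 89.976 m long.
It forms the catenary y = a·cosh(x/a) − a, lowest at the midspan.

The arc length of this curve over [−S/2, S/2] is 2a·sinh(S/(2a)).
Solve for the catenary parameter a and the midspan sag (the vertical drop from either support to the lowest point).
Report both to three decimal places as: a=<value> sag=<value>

a=45.041 sag=18.619

seed: a₀ = √(S³/(24(L−S))) = √(79.321³/(24·10.655)) = 44.177377
iter 1: u=0.897756  f(a)=+4.377e-01  f'(a)=-5.224e-01  a ← 44.177377 − (+4.377e-01/-5.224e-01) = 45.015281
iter 2: u=0.881045  f(a)=+1.276e-02  f'(a)=-4.923e-01  a ← 45.015281 − (+1.276e-02/-4.923e-01) = 45.041206
iter 3: u=0.880538  f(a)=+1.157e-05  f'(a)=-4.914e-01  a ← 45.041206 − (+1.157e-05/-4.914e-01) = 45.041230
iter 4: u=0.880538  f(a)=+9.535e-12  f'(a)=-4.914e-01  a ← 45.041230 − (+9.535e-12/-4.914e-01) = 45.041230
converged: |Δa| < 1e-12 after 4 iterations
sag = a·(cosh(S/(2a)) − 1) = 45.041230·(cosh(0.880538) − 1) = 18.619060
T_max/T_min = cosh(S/(2a)) = 1.413378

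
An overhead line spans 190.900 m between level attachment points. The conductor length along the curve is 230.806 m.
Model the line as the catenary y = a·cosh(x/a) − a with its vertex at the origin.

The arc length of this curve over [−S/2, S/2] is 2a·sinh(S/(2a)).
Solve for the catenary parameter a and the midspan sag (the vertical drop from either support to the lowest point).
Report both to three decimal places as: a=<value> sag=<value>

a=87.781 sag=57.213

seed: a₀ = √(S³/(24(L−S))) = √(190.900³/(24·39.906)) = 85.228368
iter 1: u=1.119932  f(a)=+2.579e+00  f'(a)=-1.059e+00  a ← 85.228368 − (+2.579e+00/-1.059e+00) = 87.662696
iter 2: u=1.088833  f(a)=+1.146e-01  f'(a)=-9.670e-01  a ← 87.662696 − (+1.146e-01/-9.670e-01) = 87.781210
iter 3: u=1.087363  f(a)=+2.497e-04  f'(a)=-9.628e-01  a ← 87.781210 − (+2.497e-04/-9.628e-01) = 87.781469
iter 4: u=1.087359  f(a)=+1.191e-09  f'(a)=-9.628e-01  a ← 87.781469 − (+1.191e-09/-9.628e-01) = 87.781469
iter 5: u=1.087359  f(a)=-5.684e-14  f'(a)=-9.628e-01  a ← 87.781469 − (-5.684e-14/-9.628e-01) = 87.781469
converged: |Δa| < 1e-12 after 5 iterations
sag = a·(cosh(S/(2a)) − 1) = 87.781469·(cosh(1.087359) − 1) = 57.213147
T_max/T_min = cosh(S/(2a)) = 1.651768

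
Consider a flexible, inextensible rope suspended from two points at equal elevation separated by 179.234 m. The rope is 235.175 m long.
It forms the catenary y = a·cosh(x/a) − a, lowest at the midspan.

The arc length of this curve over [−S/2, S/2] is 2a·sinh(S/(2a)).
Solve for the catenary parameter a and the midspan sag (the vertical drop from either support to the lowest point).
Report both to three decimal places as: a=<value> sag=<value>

a=68.357 sag=67.656

seed: a₀ = √(S³/(24(L−S))) = √(179.234³/(24·55.941)) = 65.487719
iter 1: u=1.368455  f(a)=+5.478e+00  f'(a)=-2.051e+00  a ← 65.487719 − (+5.478e+00/-2.051e+00) = 68.159061
iter 2: u=1.314822  f(a)=+3.530e-01  f'(a)=-1.794e+00  a ← 68.159061 − (+3.530e-01/-1.794e+00) = 68.355826
iter 3: u=1.311037  f(a)=+1.689e-03  f'(a)=-1.777e+00  a ← 68.355826 − (+1.689e-03/-1.777e+00) = 68.356777
iter 4: u=1.311019  f(a)=+3.910e-08  f'(a)=-1.777e+00  a ← 68.356777 − (+3.910e-08/-1.777e+00) = 68.356777
iter 5: u=1.311019  f(a)=+0.000e+00  f'(a)=-1.777e+00  a ← 68.356777 − (+0.000e+00/-1.777e+00) = 68.356777
converged: |Δa| < 1e-12 after 5 iterations
sag = a·(cosh(S/(2a)) − 1) = 68.356777·(cosh(1.311019) − 1) = 67.655977
T_max/T_min = cosh(S/(2a)) = 1.989748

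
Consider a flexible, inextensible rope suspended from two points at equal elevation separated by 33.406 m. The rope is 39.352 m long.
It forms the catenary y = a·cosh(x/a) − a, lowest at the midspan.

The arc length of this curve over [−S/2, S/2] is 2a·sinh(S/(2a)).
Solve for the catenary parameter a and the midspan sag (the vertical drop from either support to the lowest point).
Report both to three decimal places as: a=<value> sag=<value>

a=16.578 sag=9.151

seed: a₀ = √(S³/(24(L−S))) = √(33.406³/(24·5.946)) = 16.162876
iter 1: u=1.033418  f(a)=+3.257e-01  f'(a)=-8.174e-01  a ← 16.162876 − (+3.257e-01/-8.174e-01) = 16.561334
iter 2: u=1.008554  f(a)=+1.243e-02  f'(a)=-7.561e-01  a ← 16.561334 − (+1.243e-02/-7.561e-01) = 16.577778
iter 3: u=1.007554  f(a)=+1.971e-05  f'(a)=-7.537e-01  a ← 16.577778 − (+1.971e-05/-7.537e-01) = 16.577804
iter 4: u=1.007552  f(a)=+4.970e-11  f'(a)=-7.537e-01  a ← 16.577804 − (+4.970e-11/-7.537e-01) = 16.577804
iter 5: u=1.007552  f(a)=+0.000e+00  f'(a)=-7.537e-01  a ← 16.577804 − (+0.000e+00/-7.537e-01) = 16.577804
converged: |Δa| < 1e-12 after 5 iterations
sag = a·(cosh(S/(2a)) − 1) = 16.577804·(cosh(1.007552) − 1) = 9.150946
T_max/T_min = cosh(S/(2a)) = 1.552000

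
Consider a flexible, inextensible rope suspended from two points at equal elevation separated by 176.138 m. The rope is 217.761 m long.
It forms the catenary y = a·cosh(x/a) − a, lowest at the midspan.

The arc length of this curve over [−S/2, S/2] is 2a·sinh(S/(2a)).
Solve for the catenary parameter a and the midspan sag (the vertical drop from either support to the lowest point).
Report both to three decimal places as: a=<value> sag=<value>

seed: a₀ = √(S³/(24(L−S))) = √(176.138³/(24·41.623)) = 73.961767
iter 1: u=1.190737  f(a)=+3.052e+00  f'(a)=-1.293e+00  a ← 73.961767 − (+3.052e+00/-1.293e+00) = 76.321710
iter 2: u=1.153918  f(a)=+1.522e-01  f'(a)=-1.167e+00  a ← 76.321710 − (+1.522e-01/-1.167e+00) = 76.452074
iter 3: u=1.151950  f(a)=+4.222e-04  f'(a)=-1.161e+00  a ← 76.452074 − (+4.222e-04/-1.161e+00) = 76.452438
iter 4: u=1.151945  f(a)=+3.270e-09  f'(a)=-1.161e+00  a ← 76.452438 − (+3.270e-09/-1.161e+00) = 76.452438
iter 5: u=1.151945  f(a)=+0.000e+00  f'(a)=-1.161e+00  a ← 76.452438 − (+0.000e+00/-1.161e+00) = 76.452438
converged: |Δa| < 1e-12 after 5 iterations
sag = a·(cosh(S/(2a)) − 1) = 76.452438·(cosh(1.151945) − 1) = 56.588678
T_max/T_min = cosh(S/(2a)) = 1.740181

a=76.452 sag=56.589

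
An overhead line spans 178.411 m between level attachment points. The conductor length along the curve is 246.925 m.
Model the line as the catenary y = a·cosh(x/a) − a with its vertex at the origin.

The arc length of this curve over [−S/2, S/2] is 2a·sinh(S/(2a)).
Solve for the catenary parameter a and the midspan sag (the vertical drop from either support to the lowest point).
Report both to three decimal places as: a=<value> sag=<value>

a=61.892 sag=76.215

seed: a₀ = √(S³/(24(L−S))) = √(178.411³/(24·68.514)) = 58.767492
iter 1: u=1.517940  f(a)=+8.340e+00  f'(a)=-2.915e+00  a ← 58.767492 − (+8.340e+00/-2.915e+00) = 61.628620
iter 2: u=1.447469  f(a)=+6.478e-01  f'(a)=-2.478e+00  a ← 61.628620 − (+6.478e-01/-2.478e+00) = 61.889997
iter 3: u=1.441356  f(a)=+4.635e-03  f'(a)=-2.443e+00  a ← 61.889997 − (+4.635e-03/-2.443e+00) = 61.891894
iter 4: u=1.441312  f(a)=+2.410e-07  f'(a)=-2.443e+00  a ← 61.891894 − (+2.410e-07/-2.443e+00) = 61.891894
iter 5: u=1.441312  f(a)=+0.000e+00  f'(a)=-2.443e+00  a ← 61.891894 − (+0.000e+00/-2.443e+00) = 61.891894
converged: |Δa| < 1e-12 after 5 iterations
sag = a·(cosh(S/(2a)) − 1) = 61.891894·(cosh(1.441312) − 1) = 76.215294
T_max/T_min = cosh(S/(2a)) = 2.231426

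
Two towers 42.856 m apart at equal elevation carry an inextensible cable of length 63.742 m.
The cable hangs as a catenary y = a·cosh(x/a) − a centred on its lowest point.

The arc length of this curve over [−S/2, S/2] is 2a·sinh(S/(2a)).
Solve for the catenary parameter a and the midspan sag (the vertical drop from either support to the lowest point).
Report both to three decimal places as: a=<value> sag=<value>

a=13.360 sag=21.198

seed: a₀ = √(S³/(24(L−S))) = √(42.856³/(24·20.886)) = 12.530956
iter 1: u=1.710005  f(a)=+3.275e+00  f'(a)=-4.416e+00  a ← 12.530956 − (+3.275e+00/-4.416e+00) = 13.272646
iter 2: u=1.614448  f(a)=+3.133e-01  f'(a)=-3.608e+00  a ← 13.272646 − (+3.133e-01/-3.608e+00) = 13.359483
iter 3: u=1.603954  f(a)=+3.537e-03  f'(a)=-3.527e+00  a ← 13.359483 − (+3.537e-03/-3.527e+00) = 13.360486
iter 4: u=1.603834  f(a)=+4.619e-07  f'(a)=-3.526e+00  a ← 13.360486 − (+4.619e-07/-3.526e+00) = 13.360486
iter 5: u=1.603834  f(a)=+7.105e-15  f'(a)=-3.526e+00  a ← 13.360486 − (+7.105e-15/-3.526e+00) = 13.360486
converged: |Δa| < 1e-12 after 5 iterations
sag = a·(cosh(S/(2a)) − 1) = 13.360486·(cosh(1.603834) − 1) = 21.197628
T_max/T_min = cosh(S/(2a)) = 2.586591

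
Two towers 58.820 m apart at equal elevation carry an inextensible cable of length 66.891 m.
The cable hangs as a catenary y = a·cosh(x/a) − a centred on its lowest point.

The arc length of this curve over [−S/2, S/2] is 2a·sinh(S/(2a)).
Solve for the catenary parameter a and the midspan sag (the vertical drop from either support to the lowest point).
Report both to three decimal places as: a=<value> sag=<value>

a=33.060 sag=13.967

seed: a₀ = √(S³/(24(L−S))) = √(58.820³/(24·8.071)) = 32.412926
iter 1: u=0.907354  f(a)=+3.388e-01  f'(a)=-5.402e-01  a ← 32.412926 − (+3.388e-01/-5.402e-01) = 33.040109
iter 2: u=0.890130  f(a)=+1.008e-02  f'(a)=-5.085e-01  a ← 33.040109 − (+1.008e-02/-5.085e-01) = 33.059940
iter 3: u=0.889596  f(a)=+9.540e-06  f'(a)=-5.075e-01  a ← 33.059940 − (+9.540e-06/-5.075e-01) = 33.059959
iter 4: u=0.889596  f(a)=+8.555e-12  f'(a)=-5.075e-01  a ← 33.059959 − (+8.555e-12/-5.075e-01) = 33.059959
converged: |Δa| < 1e-12 after 4 iterations
sag = a·(cosh(S/(2a)) − 1) = 33.059959·(cosh(0.889596) − 1) = 13.967292
T_max/T_min = cosh(S/(2a)) = 1.422484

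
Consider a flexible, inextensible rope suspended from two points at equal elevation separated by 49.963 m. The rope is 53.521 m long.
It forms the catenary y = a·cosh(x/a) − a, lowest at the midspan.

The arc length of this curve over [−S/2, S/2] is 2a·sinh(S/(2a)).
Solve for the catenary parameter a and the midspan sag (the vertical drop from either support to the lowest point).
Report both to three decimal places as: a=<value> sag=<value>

seed: a₀ = √(S³/(24(L−S))) = √(49.963³/(24·3.558)) = 38.217667
iter 1: u=0.653664  f(a)=+7.679e-02  f'(a)=-1.943e-01  a ← 38.217667 − (+7.679e-02/-1.943e-01) = 38.612933
iter 2: u=0.646972  f(a)=+1.208e-03  f'(a)=-1.882e-01  a ← 38.612933 − (+1.208e-03/-1.882e-01) = 38.619350
iter 3: u=0.646865  f(a)=+3.092e-07  f'(a)=-1.881e-01  a ← 38.619350 − (+3.092e-07/-1.881e-01) = 38.619351
iter 4: u=0.646865  f(a)=+2.132e-14  f'(a)=-1.881e-01  a ← 38.619351 − (+2.132e-14/-1.881e-01) = 38.619351
converged: |Δa| < 1e-12 after 4 iterations
sag = a·(cosh(S/(2a)) − 1) = 38.619351·(cosh(0.646865) − 1) = 8.365526
T_max/T_min = cosh(S/(2a)) = 1.216615

a=38.619 sag=8.366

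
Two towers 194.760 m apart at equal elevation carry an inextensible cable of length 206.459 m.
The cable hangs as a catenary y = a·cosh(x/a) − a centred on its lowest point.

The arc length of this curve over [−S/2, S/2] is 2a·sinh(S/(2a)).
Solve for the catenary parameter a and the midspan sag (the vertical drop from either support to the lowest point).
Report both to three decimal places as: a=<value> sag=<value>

seed: a₀ = √(S³/(24(L−S))) = √(194.760³/(24·11.699)) = 162.207024
iter 1: u=0.600344  f(a)=+2.126e-01  f'(a)=-1.495e-01  a ← 162.207024 − (+2.126e-01/-1.495e-01) = 163.629244
iter 2: u=0.595126  f(a)=+2.829e-03  f'(a)=-1.456e-01  a ← 163.629244 − (+2.829e-03/-1.456e-01) = 163.648680
iter 3: u=0.595055  f(a)=+5.158e-07  f'(a)=-1.455e-01  a ← 163.648680 − (+5.158e-07/-1.455e-01) = 163.648683
iter 4: u=0.595055  f(a)=+5.684e-14  f'(a)=-1.455e-01  a ← 163.648683 − (+5.684e-14/-1.455e-01) = 163.648683
converged: |Δa| < 1e-12 after 4 iterations
sag = a·(cosh(S/(2a)) − 1) = 163.648683·(cosh(0.595055) − 1) = 29.838322
T_max/T_min = cosh(S/(2a)) = 1.182332

a=163.649 sag=29.838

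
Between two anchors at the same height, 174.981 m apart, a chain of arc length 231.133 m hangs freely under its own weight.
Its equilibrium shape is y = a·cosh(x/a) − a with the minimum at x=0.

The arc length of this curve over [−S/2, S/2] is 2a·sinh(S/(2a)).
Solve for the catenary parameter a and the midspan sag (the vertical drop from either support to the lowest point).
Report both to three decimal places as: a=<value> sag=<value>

seed: a₀ = √(S³/(24(L−S))) = √(174.981³/(24·56.152)) = 63.051889
iter 1: u=1.387595  f(a)=+5.660e+00  f'(a)=-2.149e+00  a ← 63.051889 − (+5.660e+00/-2.149e+00) = 65.686434
iter 2: u=1.331942  f(a)=+3.741e-01  f'(a)=-1.873e+00  a ← 65.686434 − (+3.741e-01/-1.873e+00) = 65.886160
iter 3: u=1.327904  f(a)=+1.890e-03  f'(a)=-1.854e+00  a ← 65.886160 − (+1.890e-03/-1.854e+00) = 65.887179
iter 4: u=1.327884  f(a)=+4.877e-08  f'(a)=-1.854e+00  a ← 65.887179 − (+4.877e-08/-1.854e+00) = 65.887179
iter 5: u=1.327884  f(a)=+0.000e+00  f'(a)=-1.854e+00  a ← 65.887179 − (+0.000e+00/-1.854e+00) = 65.887179
converged: |Δa| < 1e-12 after 5 iterations
sag = a·(cosh(S/(2a)) − 1) = 65.887179·(cosh(1.327884) − 1) = 67.141901
T_max/T_min = cosh(S/(2a)) = 2.019043

a=65.887 sag=67.142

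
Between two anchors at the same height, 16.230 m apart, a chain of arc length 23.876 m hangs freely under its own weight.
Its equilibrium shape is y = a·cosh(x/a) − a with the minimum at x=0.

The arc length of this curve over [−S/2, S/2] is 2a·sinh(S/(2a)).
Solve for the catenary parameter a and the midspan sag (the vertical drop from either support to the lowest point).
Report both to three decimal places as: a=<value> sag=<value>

seed: a₀ = √(S³/(24(L−S))) = √(16.230³/(24·7.646)) = 4.826752
iter 1: u=1.681255  f(a)=+1.156e+00  f'(a)=-4.159e+00  a ← 4.826752 − (+1.156e+00/-4.159e+00) = 5.104770
iter 2: u=1.589690  f(a)=+1.074e-01  f'(a)=-3.419e+00  a ← 5.104770 − (+1.074e-01/-3.419e+00) = 5.136190
iter 3: u=1.579965  f(a)=+1.137e-03  f'(a)=-3.347e+00  a ← 5.136190 − (+1.137e-03/-3.347e+00) = 5.136529
iter 4: u=1.579860  f(a)=+1.304e-07  f'(a)=-3.346e+00  a ← 5.136529 − (+1.304e-07/-3.346e+00) = 5.136530
iter 5: u=1.579860  f(a)=+3.553e-15  f'(a)=-3.346e+00  a ← 5.136530 − (+3.553e-15/-3.346e+00) = 5.136530
converged: |Δa| < 1e-12 after 5 iterations
sag = a·(cosh(S/(2a)) − 1) = 5.136530·(cosh(1.579860) − 1) = 7.859615
T_max/T_min = cosh(S/(2a)) = 2.530141

a=5.137 sag=7.860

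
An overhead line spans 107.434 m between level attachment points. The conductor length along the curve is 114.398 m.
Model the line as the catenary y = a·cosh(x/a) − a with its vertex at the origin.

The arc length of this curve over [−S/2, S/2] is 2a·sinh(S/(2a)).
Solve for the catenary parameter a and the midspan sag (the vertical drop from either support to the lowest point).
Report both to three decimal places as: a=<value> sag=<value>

seed: a₀ = √(S³/(24(L−S))) = √(107.434³/(24·6.964)) = 86.134595
iter 1: u=0.623640  f(a)=+1.367e-01  f'(a)=-1.681e-01  a ← 86.134595 − (+1.367e-01/-1.681e-01) = 86.947823
iter 2: u=0.617807  f(a)=+1.960e-03  f'(a)=-1.633e-01  a ← 86.947823 − (+1.960e-03/-1.633e-01) = 86.959826
iter 3: u=0.617722  f(a)=+4.160e-07  f'(a)=-1.632e-01  a ← 86.959826 − (+4.160e-07/-1.632e-01) = 86.959829
iter 4: u=0.617722  f(a)=+2.842e-14  f'(a)=-1.632e-01  a ← 86.959829 − (+2.842e-14/-1.632e-01) = 86.959829
converged: |Δa| < 1e-12 after 4 iterations
sag = a·(cosh(S/(2a)) − 1) = 86.959829·(cosh(0.617722) − 1) = 17.125412
T_max/T_min = cosh(S/(2a)) = 1.196935

a=86.960 sag=17.125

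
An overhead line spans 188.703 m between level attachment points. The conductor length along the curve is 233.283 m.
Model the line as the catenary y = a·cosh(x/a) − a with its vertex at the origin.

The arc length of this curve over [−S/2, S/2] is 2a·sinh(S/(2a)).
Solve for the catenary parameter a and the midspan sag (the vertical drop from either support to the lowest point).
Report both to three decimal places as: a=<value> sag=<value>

seed: a₀ = √(S³/(24(L−S))) = √(188.703³/(24·44.580)) = 79.248774
iter 1: u=1.190574  f(a)=+3.268e+00  f'(a)=-1.293e+00  a ← 79.248774 − (+3.268e+00/-1.293e+00) = 81.776791
iter 2: u=1.153769  f(a)=+1.629e-01  f'(a)=-1.167e+00  a ← 81.776791 − (+1.629e-01/-1.167e+00) = 81.916400
iter 3: u=1.151802  f(a)=+4.517e-04  f'(a)=-1.160e+00  a ← 81.916400 − (+4.517e-04/-1.160e+00) = 81.916789
iter 4: u=1.151797  f(a)=+3.495e-09  f'(a)=-1.160e+00  a ← 81.916789 − (+3.495e-09/-1.160e+00) = 81.916789
iter 5: u=1.151797  f(a)=-2.842e-14  f'(a)=-1.160e+00  a ← 81.916789 − (-2.842e-14/-1.160e+00) = 81.916789
converged: |Δa| < 1e-12 after 5 iterations
sag = a·(cosh(S/(2a)) − 1) = 81.916789·(cosh(1.151797) − 1) = 60.616014
T_max/T_min = cosh(S/(2a)) = 1.739971

a=81.917 sag=60.616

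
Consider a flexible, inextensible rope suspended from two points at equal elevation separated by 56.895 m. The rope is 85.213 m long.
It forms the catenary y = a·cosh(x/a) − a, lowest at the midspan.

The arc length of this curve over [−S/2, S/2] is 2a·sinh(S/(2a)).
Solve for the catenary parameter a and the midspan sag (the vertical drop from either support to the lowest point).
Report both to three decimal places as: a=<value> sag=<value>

seed: a₀ = √(S³/(24(L−S))) = √(56.895³/(24·28.318)) = 16.461683
iter 1: u=1.728104  f(a)=+4.542e+00  f'(a)=-4.584e+00  a ← 16.461683 − (+4.542e+00/-4.584e+00) = 17.452533
iter 2: u=1.629993  f(a)=+4.424e-01  f'(a)=-3.731e+00  a ← 17.452533 − (+4.424e-01/-3.731e+00) = 17.571115
iter 3: u=1.618992  f(a)=+5.197e-03  f'(a)=-3.643e+00  a ← 17.571115 − (+5.197e-03/-3.643e+00) = 17.572542
iter 4: u=1.618861  f(a)=+7.359e-07  f'(a)=-3.642e+00  a ← 17.572542 − (+7.359e-07/-3.642e+00) = 17.572542
iter 5: u=1.618861  f(a)=+2.842e-14  f'(a)=-3.642e+00  a ← 17.572542 − (+2.842e-14/-3.642e+00) = 17.572542
converged: |Δa| < 1e-12 after 5 iterations
sag = a·(cosh(S/(2a)) − 1) = 17.572542·(cosh(1.618861) − 1) = 28.515505
T_max/T_min = cosh(S/(2a)) = 2.622731

a=17.573 sag=28.516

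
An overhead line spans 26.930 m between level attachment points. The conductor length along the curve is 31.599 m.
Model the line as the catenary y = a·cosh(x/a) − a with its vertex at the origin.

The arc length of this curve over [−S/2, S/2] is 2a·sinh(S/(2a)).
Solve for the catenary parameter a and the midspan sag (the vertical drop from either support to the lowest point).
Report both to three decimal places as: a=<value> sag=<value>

seed: a₀ = √(S³/(24(L−S))) = √(26.930³/(24·4.669)) = 13.201916
iter 1: u=1.019928  f(a)=+2.489e-01  f'(a)=-7.837e-01  a ← 13.201916 − (+2.489e-01/-7.837e-01) = 13.519580
iter 2: u=0.995963  f(a)=+9.269e-03  f'(a)=-7.263e-01  a ← 13.519580 − (+9.269e-03/-7.263e-01) = 13.532342
iter 3: u=0.995024  f(a)=+1.395e-05  f'(a)=-7.241e-01  a ← 13.532342 − (+1.395e-05/-7.241e-01) = 13.532361
iter 4: u=0.995022  f(a)=+3.169e-11  f'(a)=-7.241e-01  a ← 13.532361 − (+3.169e-11/-7.241e-01) = 13.532361
iter 5: u=0.995022  f(a)=+3.553e-15  f'(a)=-7.241e-01  a ← 13.532361 − (+3.553e-15/-7.241e-01) = 13.532361
converged: |Δa| < 1e-12 after 5 iterations
sag = a·(cosh(S/(2a)) − 1) = 13.532361·(cosh(0.995022) − 1) = 7.270259
T_max/T_min = cosh(S/(2a)) = 1.537250

a=13.532 sag=7.270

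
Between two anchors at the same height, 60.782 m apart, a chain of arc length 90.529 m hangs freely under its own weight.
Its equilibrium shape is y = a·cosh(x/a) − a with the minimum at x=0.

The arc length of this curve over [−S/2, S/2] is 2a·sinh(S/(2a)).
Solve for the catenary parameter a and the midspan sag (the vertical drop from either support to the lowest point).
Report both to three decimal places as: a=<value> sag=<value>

seed: a₀ = √(S³/(24(L−S))) = √(60.782³/(24·29.747)) = 17.735167
iter 1: u=1.713601  f(a)=+4.686e+00  f'(a)=-4.449e+00  a ← 17.735167 − (+4.686e+00/-4.449e+00) = 18.788418
iter 2: u=1.617539  f(a)=+4.499e-01  f'(a)=-3.632e+00  a ← 18.788418 − (+4.499e-01/-3.632e+00) = 18.912273
iter 3: u=1.606946  f(a)=+5.119e-03  f'(a)=-3.550e+00  a ← 18.912273 − (+5.119e-03/-3.550e+00) = 18.913715
iter 4: u=1.606823  f(a)=+6.794e-07  f'(a)=-3.549e+00  a ← 18.913715 − (+6.794e-07/-3.549e+00) = 18.913716
iter 5: u=1.606823  f(a)=-2.842e-14  f'(a)=-3.549e+00  a ← 18.913716 − (-2.842e-14/-3.549e+00) = 18.913716
converged: |Δa| < 1e-12 after 5 iterations
sag = a·(cosh(S/(2a)) − 1) = 18.913716·(cosh(1.606823) − 1) = 30.143431
T_max/T_min = cosh(S/(2a)) = 2.593734

a=18.914 sag=30.143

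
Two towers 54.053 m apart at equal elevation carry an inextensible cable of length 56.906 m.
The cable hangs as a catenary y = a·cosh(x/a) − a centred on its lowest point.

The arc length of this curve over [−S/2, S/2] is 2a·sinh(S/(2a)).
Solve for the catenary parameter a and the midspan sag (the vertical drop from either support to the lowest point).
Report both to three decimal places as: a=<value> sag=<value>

seed: a₀ = √(S³/(24(L−S))) = √(54.053³/(24·2.853)) = 48.025644
iter 1: u=0.562751  f(a)=+4.552e-02  f'(a)=-1.226e-01  a ← 48.025644 − (+4.552e-02/-1.226e-01) = 48.396864
iter 2: u=0.558435  f(a)=+5.332e-04  f'(a)=-1.198e-01  a ← 48.396864 − (+5.332e-04/-1.198e-01) = 48.401316
iter 3: u=0.558384  f(a)=+7.507e-08  f'(a)=-1.197e-01  a ← 48.401316 − (+7.507e-08/-1.197e-01) = 48.401316
iter 4: u=0.558384  f(a)=+1.421e-14  f'(a)=-1.197e-01  a ← 48.401316 − (+1.421e-14/-1.197e-01) = 48.401316
converged: |Δa| < 1e-12 after 4 iterations
sag = a·(cosh(S/(2a)) − 1) = 48.401316·(cosh(0.558384) − 1) = 7.743680
T_max/T_min = cosh(S/(2a)) = 1.159989

a=48.401 sag=7.744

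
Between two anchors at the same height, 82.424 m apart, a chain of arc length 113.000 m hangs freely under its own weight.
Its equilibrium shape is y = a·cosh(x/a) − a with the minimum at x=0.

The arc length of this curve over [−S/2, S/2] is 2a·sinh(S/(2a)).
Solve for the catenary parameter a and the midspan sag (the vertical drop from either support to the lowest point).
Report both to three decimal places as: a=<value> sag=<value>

seed: a₀ = √(S³/(24(L−S))) = √(82.424³/(24·30.576)) = 27.623873
iter 1: u=1.491898  f(a)=+3.589e+00  f'(a)=-2.747e+00  a ← 27.623873 − (+3.589e+00/-2.747e+00) = 28.930165
iter 2: u=1.424534  f(a)=+2.703e-01  f'(a)=-2.348e+00  a ← 28.930165 − (+2.703e-01/-2.348e+00) = 29.045282
iter 3: u=1.418888  f(a)=+1.809e-03  f'(a)=-2.316e+00  a ← 29.045282 − (+1.809e-03/-2.316e+00) = 29.046063
iter 4: u=1.418850  f(a)=+8.220e-08  f'(a)=-2.316e+00  a ← 29.046063 − (+8.220e-08/-2.316e+00) = 29.046063
iter 5: u=1.418850  f(a)=+0.000e+00  f'(a)=-2.316e+00  a ← 29.046063 − (+0.000e+00/-2.316e+00) = 29.046063
converged: |Δa| < 1e-12 after 5 iterations
sag = a·(cosh(S/(2a)) − 1) = 29.046063·(cosh(1.418850) − 1) = 34.482858
T_max/T_min = cosh(S/(2a)) = 2.187178

a=29.046 sag=34.483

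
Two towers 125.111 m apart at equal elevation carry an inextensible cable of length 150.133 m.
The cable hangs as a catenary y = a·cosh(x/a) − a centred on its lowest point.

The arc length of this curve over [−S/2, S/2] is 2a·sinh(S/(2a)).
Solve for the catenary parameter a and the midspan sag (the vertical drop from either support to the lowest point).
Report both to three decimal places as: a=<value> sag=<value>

seed: a₀ = √(S³/(24(L−S))) = √(125.111³/(24·25.022)) = 57.105326
iter 1: u=1.095441  f(a)=+1.545e+00  f'(a)=-9.861e-01  a ← 57.105326 − (+1.545e+00/-9.861e-01) = 58.672005
iter 2: u=1.066190  f(a)=+6.586e-02  f'(a)=-9.037e-01  a ← 58.672005 − (+6.586e-02/-9.037e-01) = 58.744886
iter 3: u=1.064867  f(a)=+1.315e-04  f'(a)=-9.001e-01  a ← 58.744886 − (+1.315e-04/-9.001e-01) = 58.745032
iter 4: u=1.064865  f(a)=+5.265e-10  f'(a)=-9.000e-01  a ← 58.745032 − (+5.265e-10/-9.000e-01) = 58.745032
iter 5: u=1.064865  f(a)=+0.000e+00  f'(a)=-9.000e-01  a ← 58.745032 − (+0.000e+00/-9.000e-01) = 58.745032
converged: |Δa| < 1e-12 after 5 iterations
sag = a·(cosh(S/(2a)) − 1) = 58.745032·(cosh(1.064865) − 1) = 36.575261
T_max/T_min = cosh(S/(2a)) = 1.622610

a=58.745 sag=36.575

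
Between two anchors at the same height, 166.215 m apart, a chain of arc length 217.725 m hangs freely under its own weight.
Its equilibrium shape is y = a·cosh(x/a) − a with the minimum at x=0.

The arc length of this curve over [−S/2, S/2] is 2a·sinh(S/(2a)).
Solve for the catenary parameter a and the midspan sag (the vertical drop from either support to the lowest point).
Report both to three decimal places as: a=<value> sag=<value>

a=63.600 sag=62.480

seed: a₀ = √(S³/(24(L−S))) = √(166.215³/(24·51.510)) = 60.947223
iter 1: u=1.363598  f(a)=+5.006e+00  f'(a)=-2.026e+00  a ← 60.947223 − (+5.006e+00/-2.026e+00) = 63.418064
iter 2: u=1.310470  f(a)=+3.205e-01  f'(a)=-1.774e+00  a ← 63.418064 − (+3.205e-01/-1.774e+00) = 63.598724
iter 3: u=1.306748  f(a)=+1.513e-03  f'(a)=-1.758e+00  a ← 63.598724 − (+1.513e-03/-1.758e+00) = 63.599585
iter 4: u=1.306730  f(a)=+3.405e-08  f'(a)=-1.758e+00  a ← 63.599585 − (+3.405e-08/-1.758e+00) = 63.599585
iter 5: u=1.306730  f(a)=-2.842e-14  f'(a)=-1.758e+00  a ← 63.599585 − (-2.842e-14/-1.758e+00) = 63.599585
converged: |Δa| < 1e-12 after 5 iterations
sag = a·(cosh(S/(2a)) − 1) = 63.599585·(cosh(1.306730) − 1) = 62.479561
T_max/T_min = cosh(S/(2a)) = 1.982389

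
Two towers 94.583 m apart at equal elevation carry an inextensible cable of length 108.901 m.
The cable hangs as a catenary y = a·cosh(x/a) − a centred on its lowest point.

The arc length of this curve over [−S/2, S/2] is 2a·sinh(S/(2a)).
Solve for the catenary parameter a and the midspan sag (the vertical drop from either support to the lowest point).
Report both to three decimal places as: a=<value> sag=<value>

a=50.711 sag=23.696

seed: a₀ = √(S³/(24(L−S))) = √(94.583³/(24·14.318)) = 49.621836
iter 1: u=0.953038  f(a)=+6.645e-01  f'(a)=-6.312e-01  a ← 49.621836 − (+6.645e-01/-6.312e-01) = 50.674511
iter 2: u=0.933240  f(a)=+2.173e-02  f'(a)=-5.905e-01  a ← 50.674511 − (+2.173e-02/-5.905e-01) = 50.711313
iter 3: u=0.932563  f(a)=+2.499e-05  f'(a)=-5.892e-01  a ← 50.711313 − (+2.499e-05/-5.892e-01) = 50.711355
iter 4: u=0.932562  f(a)=+3.313e-11  f'(a)=-5.892e-01  a ← 50.711355 − (+3.313e-11/-5.892e-01) = 50.711355
iter 5: u=0.932562  f(a)=+1.421e-14  f'(a)=-5.892e-01  a ← 50.711355 − (+1.421e-14/-5.892e-01) = 50.711355
converged: |Δa| < 1e-12 after 5 iterations
sag = a·(cosh(S/(2a)) − 1) = 50.711355·(cosh(0.932562) − 1) = 23.696296
T_max/T_min = cosh(S/(2a)) = 1.467278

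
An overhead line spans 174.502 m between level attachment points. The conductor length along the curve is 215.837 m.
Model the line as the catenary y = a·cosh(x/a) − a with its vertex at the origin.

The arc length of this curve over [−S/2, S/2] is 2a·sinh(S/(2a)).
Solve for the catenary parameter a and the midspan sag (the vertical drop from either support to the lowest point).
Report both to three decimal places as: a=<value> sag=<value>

seed: a₀ = √(S³/(24(L−S))) = √(174.502³/(24·41.335)) = 73.187350
iter 1: u=1.192160  f(a)=+3.039e+00  f'(a)=-1.298e+00  a ← 73.187350 − (+3.039e+00/-1.298e+00) = 75.527594
iter 2: u=1.155220  f(a)=+1.518e-01  f'(a)=-1.172e+00  a ← 75.527594 − (+1.518e-01/-1.172e+00) = 75.657188
iter 3: u=1.153241  f(a)=+4.233e-04  f'(a)=-1.165e+00  a ← 75.657188 − (+4.233e-04/-1.165e+00) = 75.657552
iter 4: u=1.153236  f(a)=+3.309e-09  f'(a)=-1.165e+00  a ← 75.657552 − (+3.309e-09/-1.165e+00) = 75.657552
iter 5: u=1.153236  f(a)=+0.000e+00  f'(a)=-1.165e+00  a ← 75.657552 − (+0.000e+00/-1.165e+00) = 75.657552
converged: |Δa| < 1e-12 after 5 iterations
sag = a·(cosh(S/(2a)) − 1) = 75.657552·(cosh(1.153236) − 1) = 56.139519
T_max/T_min = cosh(S/(2a)) = 1.742021

a=75.658 sag=56.140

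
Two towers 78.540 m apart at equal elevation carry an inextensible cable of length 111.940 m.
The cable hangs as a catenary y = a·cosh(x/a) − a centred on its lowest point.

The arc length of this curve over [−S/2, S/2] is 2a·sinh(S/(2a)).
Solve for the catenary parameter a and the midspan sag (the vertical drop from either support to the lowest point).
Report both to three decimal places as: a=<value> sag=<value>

seed: a₀ = √(S³/(24(L−S))) = √(78.540³/(24·33.400)) = 24.584280
iter 1: u=1.597362  f(a)=+4.529e+00  f'(a)=-3.477e+00  a ← 24.584280 − (+4.529e+00/-3.477e+00) = 25.887043
iter 2: u=1.516975  f(a)=+3.849e-01  f'(a)=-2.909e+00  a ← 25.887043 − (+3.849e-01/-2.909e+00) = 26.019384
iter 3: u=1.509259  f(a)=+3.351e-03  f'(a)=-2.858e+00  a ← 26.019384 − (+3.351e-03/-2.858e+00) = 26.020556
iter 4: u=1.509191  f(a)=+2.588e-07  f'(a)=-2.858e+00  a ← 26.020556 − (+2.588e-07/-2.858e+00) = 26.020556
iter 5: u=1.509191  f(a)=+0.000e+00  f'(a)=-2.858e+00  a ← 26.020556 − (+0.000e+00/-2.858e+00) = 26.020556
converged: |Δa| < 1e-12 after 5 iterations
sag = a·(cosh(S/(2a)) − 1) = 26.020556·(cosh(1.509191) − 1) = 35.702294
T_max/T_min = cosh(S/(2a)) = 2.372080

a=26.021 sag=35.702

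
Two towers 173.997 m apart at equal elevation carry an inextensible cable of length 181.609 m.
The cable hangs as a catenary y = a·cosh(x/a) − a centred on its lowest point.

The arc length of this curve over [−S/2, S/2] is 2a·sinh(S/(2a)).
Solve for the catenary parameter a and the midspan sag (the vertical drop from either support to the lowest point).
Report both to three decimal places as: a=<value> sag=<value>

seed: a₀ = √(S³/(24(L−S))) = √(173.997³/(24·7.612)) = 169.807798
iter 1: u=0.512335  f(a)=+1.005e-01  f'(a)=-9.203e-02  a ← 169.807798 − (+1.005e-01/-9.203e-02) = 170.900154
iter 2: u=0.509060  f(a)=+9.783e-04  f'(a)=-9.025e-02  a ← 170.900154 − (+9.783e-04/-9.025e-02) = 170.910995
iter 3: u=0.509028  f(a)=+9.467e-08  f'(a)=-9.023e-02  a ← 170.910995 − (+9.467e-08/-9.023e-02) = 170.910996
iter 4: u=0.509028  f(a)=+2.842e-14  f'(a)=-9.023e-02  a ← 170.910996 − (+2.842e-14/-9.023e-02) = 170.910996
converged: |Δa| < 1e-12 after 4 iterations
sag = a·(cosh(S/(2a)) − 1) = 170.910996·(cosh(0.509028) − 1) = 22.624597
T_max/T_min = cosh(S/(2a)) = 1.132376

a=170.911 sag=22.625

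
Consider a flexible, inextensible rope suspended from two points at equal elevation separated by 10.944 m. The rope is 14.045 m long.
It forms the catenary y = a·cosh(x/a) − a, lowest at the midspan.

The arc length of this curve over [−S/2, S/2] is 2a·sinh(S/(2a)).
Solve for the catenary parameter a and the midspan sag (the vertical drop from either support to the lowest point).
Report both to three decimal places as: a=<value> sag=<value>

seed: a₀ = √(S³/(24(L−S))) = √(10.944³/(24·3.101)) = 4.196697
iter 1: u=1.303883  f(a)=+2.745e-01  f'(a)=-1.745e+00  a ← 4.196697 − (+2.745e-01/-1.745e+00) = 4.354036
iter 2: u=1.256765  f(a)=+1.619e-02  f'(a)=-1.544e+00  a ← 4.354036 − (+1.619e-02/-1.544e+00) = 4.364521
iter 3: u=1.253746  f(a)=+6.416e-05  f'(a)=-1.532e+00  a ← 4.364521 − (+6.416e-05/-1.532e+00) = 4.364563
iter 4: u=1.253734  f(a)=+1.016e-09  f'(a)=-1.532e+00  a ← 4.364563 − (+1.016e-09/-1.532e+00) = 4.364563
iter 5: u=1.253734  f(a)=+1.776e-15  f'(a)=-1.532e+00  a ← 4.364563 − (+1.776e-15/-1.532e+00) = 4.364563
converged: |Δa| < 1e-12 after 5 iterations
sag = a·(cosh(S/(2a)) − 1) = 4.364563·(cosh(1.253734) − 1) = 3.903745
T_max/T_min = cosh(S/(2a)) = 1.894418

a=4.365 sag=3.904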